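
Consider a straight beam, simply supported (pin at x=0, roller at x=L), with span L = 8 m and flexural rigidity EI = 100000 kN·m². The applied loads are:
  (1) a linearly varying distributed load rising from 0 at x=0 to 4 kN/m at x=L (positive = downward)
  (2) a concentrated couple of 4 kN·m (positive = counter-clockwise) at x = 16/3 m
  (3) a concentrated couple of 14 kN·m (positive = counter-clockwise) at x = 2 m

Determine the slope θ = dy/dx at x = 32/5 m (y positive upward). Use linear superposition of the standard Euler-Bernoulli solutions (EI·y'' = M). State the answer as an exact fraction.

θ(32/5) = 269359/1125000000 rad

Load 1 — triangular load w₀=4 kN/m (0→w₀ over full span):
  θ_1 = -w₀(7L⁴-30L²x²+15x⁴)/(360LEI) = -4·(7·8⁴-30·8²·(32/5)²+15·(32/5)⁴)/(360·8·100000) = 6056/17578125 rad
Load 2 — applied couple M₀=4 kN·m at a=16/3 m (b=L-a=8/3):
  θ_2 = (M₀x²/(2L)-M₀(x-a)+C₁)/EI  [x>a] with C₁=M₀(3b²-L²)/(6L)=-32/9 = (4·(32/5)²/(2·8)-4·((32/5)-(16/3))+(-32/9))/100000 = 17/703125 rad
Load 3 — applied couple M₀=14 kN·m at a=2 m (b=L-a=6):
  θ_3 = (M₀x²/(2L)-M₀(x-a)+C₁)/EI  [x>a] with C₁=M₀(3b²-L²)/(6L)=77/6 = (14·(32/5)²/(2·8)-14·((32/5)-2)+(77/6))/100000 = -1939/15000000 rad
Superposition: θ = Σ θ_i = 269359/1125000000 rad ≈ 0.000239 rad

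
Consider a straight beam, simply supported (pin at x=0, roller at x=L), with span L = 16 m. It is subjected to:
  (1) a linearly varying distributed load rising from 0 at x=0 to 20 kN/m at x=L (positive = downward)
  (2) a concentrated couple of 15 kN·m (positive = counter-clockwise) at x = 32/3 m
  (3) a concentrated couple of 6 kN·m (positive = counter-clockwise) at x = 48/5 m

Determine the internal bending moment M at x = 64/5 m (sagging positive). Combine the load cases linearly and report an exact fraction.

Load 1 — triangular load w₀=20 kN/m (0→w₀ over full span):
  M_1 = w₀Lx/6 - w₀x³/(6L) = 20·16·(64/5)/6 - 20·(64/5)³/(6·16) = 6144/25 kN·m
Load 2 — applied couple M₀=15 kN·m at a=32/3 m (b=L-a=16/3):
  M_2 = M₀x/L - M₀  [x>a] = 15·(64/5)/16 - 15 = -3 kN·m
Load 3 — applied couple M₀=6 kN·m at a=48/5 m (b=L-a=32/5):
  M_3 = M₀x/L - M₀  [x>a] = 6·(64/5)/16 - 6 = -6/5 kN·m
Superposition: M = Σ M_i = 6039/25 kN·m ≈ 241.560000 kN·m

M(64/5) = 6039/25 kN·m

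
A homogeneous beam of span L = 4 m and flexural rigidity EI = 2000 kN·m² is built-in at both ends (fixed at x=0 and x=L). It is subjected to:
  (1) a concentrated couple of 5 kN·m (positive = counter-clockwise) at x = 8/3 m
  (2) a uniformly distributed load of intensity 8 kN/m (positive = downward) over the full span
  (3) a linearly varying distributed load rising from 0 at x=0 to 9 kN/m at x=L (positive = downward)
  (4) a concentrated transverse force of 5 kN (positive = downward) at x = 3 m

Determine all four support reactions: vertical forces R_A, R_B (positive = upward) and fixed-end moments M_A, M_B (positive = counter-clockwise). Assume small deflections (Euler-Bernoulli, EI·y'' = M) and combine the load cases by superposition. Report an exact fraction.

R_A = 11447/480 kN, M_A = 4337/240 kN·m, R_B = 14953/480 kN, M_B = -4963/240 kN·m

Load 1 — applied couple M₀=5 kN·m at a=8/3 m (b=L-a=4/3):
  R_A = 6M₀ab/L³ = 6·5·(8/3)·(4/3)/4³ = 5/3 kN
  M_A = M₀b(2a-b)/L² = 5·(4/3)·(2·(8/3)-(4/3))/4² = 5/3 kN·m
  R_B = -6M₀ab/L³ = -6·5·(8/3)·(4/3)/4³ = -5/3 kN
  M_B = M₀a(2b-a)/L² = 5·(8/3)·(2·(4/3)-(8/3))/4² = 0 kN·m
Load 2 — uniform load w=8 kN/m over full span:
  R_A = wL/2 = 8·4/2 = 16 kN
  M_A = wL²/12 = 8·4²/12 = 32/3 kN·m
  R_B = wL/2 = 8·4/2 = 16 kN
  M_B = -wL²/12 = -8·4²/12 = -32/3 kN·m
Load 3 — triangular load w₀=9 kN/m (0→w₀ over full span):
  R_A = 3w₀L/20 = 3·9·4/20 = 27/5 kN
  M_A = w₀L²/30 = 9·4²/30 = 24/5 kN·m
  R_B = 7w₀L/20 = 7·9·4/20 = 63/5 kN
  M_B = -w₀L²/20 = -9·4²/20 = -36/5 kN·m
Load 4 — point force P=5 kN at a=3 m (b=L-a=1):
  R_A = Pb²(3a+b)/L³ = 5·1²·(3·3+1)/4³ = 25/32 kN
  M_A = Pab²/L² = 5·3·1²/4² = 15/16 kN·m
  R_B = Pa²(a+3b)/L³ = 5·3²·(3+3·1)/4³ = 135/32 kN
  M_B = -Pa²b/L² = -5·3²·1/4² = -45/16 kN·m
Superposition: R_A = 11447/480 kN, M_A = 4337/240 kN·m, R_B = 14953/480 kN, M_B = -4963/240 kN·m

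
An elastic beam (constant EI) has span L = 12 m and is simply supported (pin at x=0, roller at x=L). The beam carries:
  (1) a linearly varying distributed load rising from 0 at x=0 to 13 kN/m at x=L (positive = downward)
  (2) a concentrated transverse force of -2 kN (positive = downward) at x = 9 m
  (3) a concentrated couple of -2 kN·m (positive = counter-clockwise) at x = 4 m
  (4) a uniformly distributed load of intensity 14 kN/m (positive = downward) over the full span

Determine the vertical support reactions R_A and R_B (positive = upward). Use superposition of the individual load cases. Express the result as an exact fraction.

Load 1 — triangular load w₀=13 kN/m (0→w₀ over full span):
  R_A = w₀L/6 = 13·12/6 = 26 kN
  R_B = w₀L/3 = 13·12/3 = 52 kN
Load 2 — point force P=-2 kN at a=9 m (b=L-a=3):
  R_A = Pb/L = (-2)·3/12 = -1/2 kN
  R_B = Pa/L = (-2)·9/12 = -3/2 kN
Load 3 — applied couple M₀=-2 kN·m at a=4 m (b=L-a=8):
  R_A = M₀/L = (-2)/12 = -1/6 kN
  R_B = -M₀/L = -(-2)/12 = 1/6 kN
Load 4 — uniform load w=14 kN/m over full span:
  R_A = wL/2 = 14·12/2 = 84 kN
  R_B = wL/2 = 14·12/2 = 84 kN
Superposition: R_A = 328/3 kN, R_B = 404/3 kN

R_A = 328/3 kN, R_B = 404/3 kN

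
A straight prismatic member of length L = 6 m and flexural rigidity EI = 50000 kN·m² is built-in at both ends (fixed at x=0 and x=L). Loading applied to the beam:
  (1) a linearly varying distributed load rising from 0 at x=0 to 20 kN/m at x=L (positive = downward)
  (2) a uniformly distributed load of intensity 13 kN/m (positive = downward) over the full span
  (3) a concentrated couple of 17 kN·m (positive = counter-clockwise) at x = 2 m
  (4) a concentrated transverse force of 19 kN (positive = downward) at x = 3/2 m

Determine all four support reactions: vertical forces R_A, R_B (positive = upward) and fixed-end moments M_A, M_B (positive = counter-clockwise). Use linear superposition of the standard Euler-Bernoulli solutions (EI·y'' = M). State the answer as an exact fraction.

Load 1 — triangular load w₀=20 kN/m (0→w₀ over full span):
  R_A = 3w₀L/20 = 3·20·6/20 = 18 kN
  M_A = w₀L²/30 = 20·6²/30 = 24 kN·m
  R_B = 7w₀L/20 = 7·20·6/20 = 42 kN
  M_B = -w₀L²/20 = -20·6²/20 = -36 kN·m
Load 2 — uniform load w=13 kN/m over full span:
  R_A = wL/2 = 13·6/2 = 39 kN
  M_A = wL²/12 = 13·6²/12 = 39 kN·m
  R_B = wL/2 = 13·6/2 = 39 kN
  M_B = -wL²/12 = -13·6²/12 = -39 kN·m
Load 3 — applied couple M₀=17 kN·m at a=2 m (b=L-a=4):
  R_A = 6M₀ab/L³ = 6·17·2·4/6³ = 34/9 kN
  M_A = M₀b(2a-b)/L² = 17·4·(2·2-4)/6² = 0 kN·m
  R_B = -6M₀ab/L³ = -6·17·2·4/6³ = -34/9 kN
  M_B = M₀a(2b-a)/L² = 17·2·(2·4-2)/6² = 17/3 kN·m
Load 4 — point force P=19 kN at a=3/2 m (b=L-a=9/2):
  R_A = Pb²(3a+b)/L³ = 19·(9/2)²·(3·(3/2)+(9/2))/6³ = 513/32 kN
  M_A = Pab²/L² = 19·(3/2)·(9/2)²/6² = 513/32 kN·m
  R_B = Pa²(a+3b)/L³ = 19·(3/2)²·((3/2)+3·(9/2))/6³ = 95/32 kN
  M_B = -Pa²b/L² = -19·(3/2)²·(9/2)/6² = -171/32 kN·m
Superposition: R_A = 22121/288 kN, M_A = 2529/32 kN·m, R_B = 23095/288 kN, M_B = -7169/96 kN·m

R_A = 22121/288 kN, M_A = 2529/32 kN·m, R_B = 23095/288 kN, M_B = -7169/96 kN·m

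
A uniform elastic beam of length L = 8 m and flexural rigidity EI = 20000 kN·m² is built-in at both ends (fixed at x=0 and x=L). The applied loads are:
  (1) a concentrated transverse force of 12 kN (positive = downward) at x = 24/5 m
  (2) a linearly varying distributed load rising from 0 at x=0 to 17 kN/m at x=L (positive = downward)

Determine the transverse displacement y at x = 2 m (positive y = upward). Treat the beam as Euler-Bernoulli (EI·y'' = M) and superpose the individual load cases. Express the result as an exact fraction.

Load 1 — point force P=12 kN at a=24/5 m (b=L-a=16/5):
  y_1 = -Pb²x²(3aL-(3a+b)x)/(6L³EI)  [x≤a] = -12·(16/5)²·2²·(3·(24/5)·8-(3·(24/5)+(16/5))·2)/(6·8³·20000) = -2/3125 m
Load 2 — triangular load w₀=17 kN/m (0→w₀ over full span):
  y_2 = -w₀x²(L-x)²(x+2L)/(120LEI) = -17·2²·(8-2)²·(2+2·8)/(120·8·20000) = -459/200000 m
Superposition: y = Σ y_i = -587/200000 m ≈ -0.002935 m

y(2) = -587/200000 m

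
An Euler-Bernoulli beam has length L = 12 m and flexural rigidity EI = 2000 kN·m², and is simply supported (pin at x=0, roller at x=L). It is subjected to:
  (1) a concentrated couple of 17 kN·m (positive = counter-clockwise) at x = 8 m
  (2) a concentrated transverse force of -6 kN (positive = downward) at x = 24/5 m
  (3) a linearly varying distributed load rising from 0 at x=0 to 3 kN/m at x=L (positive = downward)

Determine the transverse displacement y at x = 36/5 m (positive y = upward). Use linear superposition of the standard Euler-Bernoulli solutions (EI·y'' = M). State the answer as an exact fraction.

y(36/5) = -546657/3906250 m

Load 1 — applied couple M₀=17 kN·m at a=8 m (b=L-a=4):
  y_1 = (M₀x³/(6L)+C₁x)/EI  [x≤a] with C₁=M₀(3b²-L²)/(6L)=-68/3 = (17·(36/5)³/(6·12)+(-68/3)·(36/5))/2000 = -1173/31250 m
Load 2 — point force P=-6 kN at a=24/5 m (b=L-a=36/5):
  y_2 = -Pa(L-x)(2Lx-a²-x²)/(6LEI)  [x>a] = -(-6)·(24/5)·(12-(36/5))·(2·12·(36/5)-(24/5)²-(36/5)²)/(6·12·2000) = 7344/78125 m
Load 3 — triangular load w₀=3 kN/m (0→w₀ over full span):
  y_3 = -w₀x(7L⁴-10L²x²+3x⁴)/(360LEI) = -3·(36/5)·(7·12⁴-10·12²·(36/5)²+3·(36/5)⁴)/(360·12·2000) = -383616/1953125 m
Superposition: y = Σ y_i = -546657/3906250 m ≈ -0.139944 m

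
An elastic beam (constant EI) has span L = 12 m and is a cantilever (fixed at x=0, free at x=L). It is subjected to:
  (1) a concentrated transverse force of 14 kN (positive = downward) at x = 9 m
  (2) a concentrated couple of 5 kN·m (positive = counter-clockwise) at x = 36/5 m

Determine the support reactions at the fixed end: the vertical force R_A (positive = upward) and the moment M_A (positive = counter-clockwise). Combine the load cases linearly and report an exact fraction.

Load 1 — point force P=14 kN at a=9 m (b=L-a=3):
  R_A = P = 14 kN
  M_A = Pa = 14·9 = 126 kN·m
Load 2 — applied couple M₀=5 kN·m at a=36/5 m (b=L-a=24/5):
  R_A = 0 kN
  M_A = -M₀ = -5 kN·m
Superposition: R_A = 14 kN, M_A = 121 kN·m

R_A = 14 kN, M_A = 121 kN·m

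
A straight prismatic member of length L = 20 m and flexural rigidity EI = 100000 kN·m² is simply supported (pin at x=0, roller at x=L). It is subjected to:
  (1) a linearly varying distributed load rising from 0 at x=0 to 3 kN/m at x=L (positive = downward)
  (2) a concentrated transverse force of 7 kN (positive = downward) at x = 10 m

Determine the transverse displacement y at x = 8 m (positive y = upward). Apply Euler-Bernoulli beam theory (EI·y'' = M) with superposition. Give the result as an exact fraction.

Load 1 — triangular load w₀=3 kN/m (0→w₀ over full span):
  y_1 = -w₀x(7L⁴-10L²x²+3x⁴)/(360LEI) = -3·8·(7·20⁴-10·20²·8²+3·8⁴)/(360·20·100000) = -2282/78125 m
Load 2 — point force P=7 kN at a=10 m (b=L-a=10):
  y_2 = -Pbx(L²-b²-x²)/(6LEI)  [x≤a] = -7·10·8·(20²-10²-8²)/(6·20·100000) = -413/37500 m
Superposition: y = Σ y_i = -37709/937500 m ≈ -0.040223 m

y(8) = -37709/937500 m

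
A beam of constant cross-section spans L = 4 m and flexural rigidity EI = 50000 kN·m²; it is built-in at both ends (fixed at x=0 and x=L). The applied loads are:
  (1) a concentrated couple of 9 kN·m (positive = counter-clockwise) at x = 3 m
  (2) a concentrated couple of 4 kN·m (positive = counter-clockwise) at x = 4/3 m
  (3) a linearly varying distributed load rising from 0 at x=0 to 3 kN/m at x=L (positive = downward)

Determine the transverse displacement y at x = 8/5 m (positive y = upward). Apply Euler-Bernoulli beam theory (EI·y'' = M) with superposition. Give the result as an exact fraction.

Load 1 — applied couple M₀=9 kN·m at a=3 m (b=L-a=1):
  y_1 = (R_Ax³/6 - M_Ax²/2)/EI  [x≤a] with R_A=81/32, M_A=45/16 = ((81/32)·(8/5)³/6 - (45/16)·(8/5)²/2)/50000 = -117/3125000 m
Load 2 — applied couple M₀=4 kN·m at a=4/3 m (b=L-a=8/3):
  y_2 = (R_Ax³/6 - M_Ax²/2 - M₀(x-a)²/2)/EI  [x>a] with R_A=4/3, M_A=0 = ((4/3)·(8/5)³/6 - 0·(8/5)²/2 - 4·((8/5)-(4/3))²/2)/50000 = 6/390625 m
Load 3 — triangular load w₀=3 kN/m (0→w₀ over full span):
  y_3 = -w₀x²(L-x)²(x+2L)/(120LEI) = -3·(8/5)²·(4-(8/5))²·((8/5)+2·4)/(120·4·50000) = -864/48828125 m
Superposition: y = Σ y_i = -15537/390625000 m ≈ -0.000040 m

y(8/5) = -15537/390625000 m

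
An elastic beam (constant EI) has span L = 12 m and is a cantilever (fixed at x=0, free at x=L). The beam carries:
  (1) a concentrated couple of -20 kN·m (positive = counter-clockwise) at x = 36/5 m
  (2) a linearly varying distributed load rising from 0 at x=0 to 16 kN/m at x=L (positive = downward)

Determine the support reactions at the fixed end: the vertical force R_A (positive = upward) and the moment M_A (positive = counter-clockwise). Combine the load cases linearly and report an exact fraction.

Load 1 — applied couple M₀=-20 kN·m at a=36/5 m (b=L-a=24/5):
  R_A = 0 kN
  M_A = -M₀ = -(-20) = 20 kN·m
Load 2 — triangular load w₀=16 kN/m (0→w₀ over full span):
  R_A = w₀L/2 = 16·12/2 = 96 kN
  M_A = w₀L²/3 = 16·12²/3 = 768 kN·m
Superposition: R_A = 96 kN, M_A = 788 kN·m

R_A = 96 kN, M_A = 788 kN·m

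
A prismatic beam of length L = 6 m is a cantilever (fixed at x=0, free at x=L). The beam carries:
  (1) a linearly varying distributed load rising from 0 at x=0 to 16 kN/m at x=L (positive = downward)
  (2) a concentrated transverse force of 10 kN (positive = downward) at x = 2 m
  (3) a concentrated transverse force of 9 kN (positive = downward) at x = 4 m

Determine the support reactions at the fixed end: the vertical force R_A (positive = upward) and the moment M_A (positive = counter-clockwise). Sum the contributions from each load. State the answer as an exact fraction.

R_A = 67 kN, M_A = 248 kN·m

Load 1 — triangular load w₀=16 kN/m (0→w₀ over full span):
  R_A = w₀L/2 = 16·6/2 = 48 kN
  M_A = w₀L²/3 = 16·6²/3 = 192 kN·m
Load 2 — point force P=10 kN at a=2 m (b=L-a=4):
  R_A = P = 10 kN
  M_A = Pa = 10·2 = 20 kN·m
Load 3 — point force P=9 kN at a=4 m (b=L-a=2):
  R_A = P = 9 kN
  M_A = Pa = 9·4 = 36 kN·m
Superposition: R_A = 67 kN, M_A = 248 kN·m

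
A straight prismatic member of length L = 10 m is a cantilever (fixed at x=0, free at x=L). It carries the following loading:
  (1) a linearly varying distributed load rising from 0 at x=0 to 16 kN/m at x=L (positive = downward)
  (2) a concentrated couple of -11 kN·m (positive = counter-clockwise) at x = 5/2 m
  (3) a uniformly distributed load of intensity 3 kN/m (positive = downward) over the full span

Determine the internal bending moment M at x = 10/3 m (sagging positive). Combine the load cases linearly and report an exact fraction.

M(10/3) = -27800/81 kN·m

Load 1 — triangular load w₀=16 kN/m (0→w₀ over full span):
  M_1 = w₀Lx/2 - w₀L²/3 - w₀x³/(6L) = 16·10·(10/3)/2 - 16·10²/3 - 16·(10/3)³/(6·10) = -22400/81 kN·m
Load 2 — applied couple M₀=-11 kN·m at a=5/2 m (b=L-a=15/2):
  M_2 = 0  [x>a] = 0 kN·m
Load 3 — uniform load w=3 kN/m over full span:
  M_3 = -w(L-x)²/2 = -3·(10-(10/3))²/2 = -200/3 kN·m
Superposition: M = Σ M_i = -27800/81 kN·m ≈ -343.209877 kN·m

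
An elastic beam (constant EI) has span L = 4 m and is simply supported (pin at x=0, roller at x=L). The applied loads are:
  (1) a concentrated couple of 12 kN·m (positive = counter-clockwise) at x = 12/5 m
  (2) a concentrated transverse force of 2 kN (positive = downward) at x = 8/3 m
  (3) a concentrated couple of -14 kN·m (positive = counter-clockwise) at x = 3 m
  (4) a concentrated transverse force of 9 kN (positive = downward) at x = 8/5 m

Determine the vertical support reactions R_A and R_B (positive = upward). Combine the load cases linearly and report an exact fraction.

R_A = 167/30 kN, R_B = 163/30 kN

Load 1 — applied couple M₀=12 kN·m at a=12/5 m (b=L-a=8/5):
  R_A = M₀/L = 12/4 = 3 kN
  R_B = -M₀/L = -12/4 = -3 kN
Load 2 — point force P=2 kN at a=8/3 m (b=L-a=4/3):
  R_A = Pb/L = 2·(4/3)/4 = 2/3 kN
  R_B = Pa/L = 2·(8/3)/4 = 4/3 kN
Load 3 — applied couple M₀=-14 kN·m at a=3 m (b=L-a=1):
  R_A = M₀/L = (-14)/4 = -7/2 kN
  R_B = -M₀/L = -(-14)/4 = 7/2 kN
Load 4 — point force P=9 kN at a=8/5 m (b=L-a=12/5):
  R_A = Pb/L = 9·(12/5)/4 = 27/5 kN
  R_B = Pa/L = 9·(8/5)/4 = 18/5 kN
Superposition: R_A = 167/30 kN, R_B = 163/30 kN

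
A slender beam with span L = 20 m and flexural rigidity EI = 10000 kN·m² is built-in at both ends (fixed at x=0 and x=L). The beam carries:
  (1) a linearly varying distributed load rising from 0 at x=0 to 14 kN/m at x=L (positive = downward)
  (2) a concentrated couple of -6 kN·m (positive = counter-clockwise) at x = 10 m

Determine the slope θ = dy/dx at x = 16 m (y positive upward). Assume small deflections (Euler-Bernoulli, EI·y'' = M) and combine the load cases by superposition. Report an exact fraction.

θ(16) = 1801/37500 rad

Load 1 — triangular load w₀=14 kN/m (0→w₀ over full span):
  θ_1 = -w₀(2x(L-x)(L-2x)(x+2L)+x²(L-x)²)/(120LEI) = -14·(2·16·(20-16)·(20-2·16)·(16+2·20)+16²·(20-16)²)/(120·20·10000) = 448/9375 rad
Load 2 — applied couple M₀=-6 kN·m at a=10 m (b=L-a=10):
  θ_2 = (R_Ax²/2 - M_Ax - M₀(x-a))/EI  [x>a] with R_A=-9/20, M_A=-3/2 = ((-9/20)·16²/2 - (-3/2)·16 - (-6)·(16-10))/10000 = 3/12500 rad
Superposition: θ = Σ θ_i = 1801/37500 rad ≈ 0.048027 rad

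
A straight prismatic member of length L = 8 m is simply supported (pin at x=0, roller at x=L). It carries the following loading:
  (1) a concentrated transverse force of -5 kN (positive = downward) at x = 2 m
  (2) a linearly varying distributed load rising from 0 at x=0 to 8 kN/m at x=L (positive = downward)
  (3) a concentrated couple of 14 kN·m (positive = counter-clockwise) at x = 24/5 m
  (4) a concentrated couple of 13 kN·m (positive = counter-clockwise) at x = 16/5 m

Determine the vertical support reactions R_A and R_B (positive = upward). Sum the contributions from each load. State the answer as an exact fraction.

Load 1 — point force P=-5 kN at a=2 m (b=L-a=6):
  R_A = Pb/L = (-5)·6/8 = -15/4 kN
  R_B = Pa/L = (-5)·2/8 = -5/4 kN
Load 2 — triangular load w₀=8 kN/m (0→w₀ over full span):
  R_A = w₀L/6 = 8·8/6 = 32/3 kN
  R_B = w₀L/3 = 8·8/3 = 64/3 kN
Load 3 — applied couple M₀=14 kN·m at a=24/5 m (b=L-a=16/5):
  R_A = M₀/L = 14/8 = 7/4 kN
  R_B = -M₀/L = -14/8 = -7/4 kN
Load 4 — applied couple M₀=13 kN·m at a=16/5 m (b=L-a=24/5):
  R_A = M₀/L = 13/8 kN
  R_B = -M₀/L = -13/8 kN
Superposition: R_A = 247/24 kN, R_B = 401/24 kN

R_A = 247/24 kN, R_B = 401/24 kN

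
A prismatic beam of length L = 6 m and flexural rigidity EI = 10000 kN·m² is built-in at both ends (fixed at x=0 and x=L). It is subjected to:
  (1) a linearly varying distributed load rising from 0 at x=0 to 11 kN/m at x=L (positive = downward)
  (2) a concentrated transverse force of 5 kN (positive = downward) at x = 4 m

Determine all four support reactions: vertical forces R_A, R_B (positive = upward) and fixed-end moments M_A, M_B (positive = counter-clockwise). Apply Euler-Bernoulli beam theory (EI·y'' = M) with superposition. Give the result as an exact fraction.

R_A = 3023/270 kN, M_A = 694/45 kN·m, R_B = 7237/270 kN, M_B = -1091/45 kN·m

Load 1 — triangular load w₀=11 kN/m (0→w₀ over full span):
  R_A = 3w₀L/20 = 3·11·6/20 = 99/10 kN
  M_A = w₀L²/30 = 11·6²/30 = 66/5 kN·m
  R_B = 7w₀L/20 = 7·11·6/20 = 231/10 kN
  M_B = -w₀L²/20 = -11·6²/20 = -99/5 kN·m
Load 2 — point force P=5 kN at a=4 m (b=L-a=2):
  R_A = Pb²(3a+b)/L³ = 5·2²·(3·4+2)/6³ = 35/27 kN
  M_A = Pab²/L² = 5·4·2²/6² = 20/9 kN·m
  R_B = Pa²(a+3b)/L³ = 5·4²·(4+3·2)/6³ = 100/27 kN
  M_B = -Pa²b/L² = -5·4²·2/6² = -40/9 kN·m
Superposition: R_A = 3023/270 kN, M_A = 694/45 kN·m, R_B = 7237/270 kN, M_B = -1091/45 kN·m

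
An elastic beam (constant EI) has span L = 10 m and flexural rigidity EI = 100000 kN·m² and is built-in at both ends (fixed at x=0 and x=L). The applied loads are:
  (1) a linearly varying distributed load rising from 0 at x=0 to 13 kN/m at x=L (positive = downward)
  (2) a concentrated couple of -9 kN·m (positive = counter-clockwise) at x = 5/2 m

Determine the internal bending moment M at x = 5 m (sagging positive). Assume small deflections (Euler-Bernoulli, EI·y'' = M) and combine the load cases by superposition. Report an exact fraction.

Load 1 — triangular load w₀=13 kN/m (0→w₀ over full span):
  M_1 = 3w₀Lx/20 - w₀L²/30 - w₀x³/(6L) = 3·13·10·5/20 - 13·10²/30 - 13·5³/(6·10) = 325/12 kN·m
Load 2 — applied couple M₀=-9 kN·m at a=5/2 m (b=L-a=15/2):
  M_2 = R_Ax - M_A - M₀  [x>a] with R_A=-81/80, M_A=27/16 = (-81/80)·5 - (27/16) - (-9) = 9/4 kN·m
Superposition: M = Σ M_i = 88/3 kN·m ≈ 29.333333 kN·m

M(5) = 88/3 kN·m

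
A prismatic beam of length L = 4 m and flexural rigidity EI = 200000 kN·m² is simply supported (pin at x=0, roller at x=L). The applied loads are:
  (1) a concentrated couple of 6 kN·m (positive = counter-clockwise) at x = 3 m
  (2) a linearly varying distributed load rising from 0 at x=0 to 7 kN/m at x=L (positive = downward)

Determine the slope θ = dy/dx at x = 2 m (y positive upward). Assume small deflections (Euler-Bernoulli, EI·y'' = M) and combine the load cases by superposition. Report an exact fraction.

Load 1 — applied couple M₀=6 kN·m at a=3 m (b=L-a=1):
  θ_1 = (M₀x²/(2L)+C₁)/EI  [x≤a] with C₁=M₀(3b²-L²)/(6L)=-13/4 = (6·2²/(2·4)+(-13/4))/200000 = -1/800000 rad
Load 2 — triangular load w₀=7 kN/m (0→w₀ over full span):
  θ_2 = -w₀(7L⁴-30L²x²+15x⁴)/(360LEI) = -7·(7·4⁴-30·4²·2²+15·2⁴)/(360·4·200000) = -49/18000000 rad
Superposition: θ = Σ θ_i = -143/36000000 rad ≈ -0.000004 rad

θ(2) = -143/36000000 rad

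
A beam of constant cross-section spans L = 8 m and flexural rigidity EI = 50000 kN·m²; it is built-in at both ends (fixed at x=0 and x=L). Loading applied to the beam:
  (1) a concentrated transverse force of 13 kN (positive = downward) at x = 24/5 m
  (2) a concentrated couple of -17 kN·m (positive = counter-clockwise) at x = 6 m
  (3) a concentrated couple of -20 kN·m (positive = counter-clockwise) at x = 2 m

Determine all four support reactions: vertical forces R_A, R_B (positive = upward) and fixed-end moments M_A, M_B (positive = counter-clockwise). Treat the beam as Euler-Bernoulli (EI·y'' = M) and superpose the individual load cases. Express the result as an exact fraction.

R_A = -5017/8000 kN, M_A = 16843/2000 kN·m, R_B = 109017/8000 kN, M_B = -36077/2000 kN·m

Load 1 — point force P=13 kN at a=24/5 m (b=L-a=16/5):
  R_A = Pb²(3a+b)/L³ = 13·(16/5)²·(3·(24/5)+(16/5))/8³ = 572/125 kN
  M_A = Pab²/L² = 13·(24/5)·(16/5)²/8² = 1248/125 kN·m
  R_B = Pa²(a+3b)/L³ = 13·(24/5)²·((24/5)+3·(16/5))/8³ = 1053/125 kN
  M_B = -Pa²b/L² = -13·(24/5)²·(16/5)/8² = -1872/125 kN·m
Load 2 — applied couple M₀=-17 kN·m at a=6 m (b=L-a=2):
  R_A = 6M₀ab/L³ = 6·(-17)·6·2/8³ = -153/64 kN
  M_A = M₀b(2a-b)/L² = (-17)·2·(2·6-2)/8² = -85/16 kN·m
  R_B = -6M₀ab/L³ = -6·(-17)·6·2/8³ = 153/64 kN
  M_B = M₀a(2b-a)/L² = (-17)·6·(2·2-6)/8² = 51/16 kN·m
Load 3 — applied couple M₀=-20 kN·m at a=2 m (b=L-a=6):
  R_A = 6M₀ab/L³ = 6·(-20)·2·6/8³ = -45/16 kN
  M_A = M₀b(2a-b)/L² = (-20)·6·(2·2-6)/8² = 15/4 kN·m
  R_B = -6M₀ab/L³ = -6·(-20)·2·6/8³ = 45/16 kN
  M_B = M₀a(2b-a)/L² = (-20)·2·(2·6-2)/8² = -25/4 kN·m
Superposition: R_A = -5017/8000 kN, M_A = 16843/2000 kN·m, R_B = 109017/8000 kN, M_B = -36077/2000 kN·m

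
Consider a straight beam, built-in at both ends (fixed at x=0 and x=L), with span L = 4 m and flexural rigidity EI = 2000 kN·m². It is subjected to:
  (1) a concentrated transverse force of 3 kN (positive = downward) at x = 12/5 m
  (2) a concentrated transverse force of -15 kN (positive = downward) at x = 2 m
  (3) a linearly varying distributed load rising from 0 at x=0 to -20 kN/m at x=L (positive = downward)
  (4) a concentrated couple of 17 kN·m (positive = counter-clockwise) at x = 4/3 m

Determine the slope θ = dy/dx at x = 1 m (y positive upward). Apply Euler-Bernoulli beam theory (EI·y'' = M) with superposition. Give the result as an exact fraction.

θ(1) = 32503/6000000 rad

Load 1 — point force P=3 kN at a=12/5 m (b=L-a=8/5):
  θ_1 = -Pb²x(2aL-(3a+b)x)/(2L³EI)  [x≤a] = -3·(8/5)²·1·(2·(12/5)·4-(3·(12/5)+(8/5))·1)/(2·4³·2000) = -39/125000 rad
Load 2 — point force P=-15 kN at a=2 m (b=L-a=2):
  θ_2 = -Pb²x(2aL-(3a+b)x)/(2L³EI)  [x≤a] = -(-15)·2²·1·(2·2·4-(3·2+2)·1)/(2·4³·2000) = 3/1600 rad
Load 3 — triangular load w₀=-20 kN/m (0→w₀ over full span):
  θ_3 = -w₀(2x(L-x)(L-2x)(x+2L)+x²(L-x)²)/(120LEI) = -(-20)·(2·1·(4-1)·(4-2·1)·(1+2·4)+1²·(4-1)²)/(120·4·2000) = 39/16000 rad
Load 4 — applied couple M₀=17 kN·m at a=4/3 m (b=L-a=8/3):
  θ_4 = (R_Ax²/2 - M_Ax)/EI  [x≤a] with R_A=17/3, M_A=0 = ((17/3)·1²/2 - 0·1)/2000 = 17/12000 rad
Superposition: θ = Σ θ_i = 32503/6000000 rad ≈ 0.005417 rad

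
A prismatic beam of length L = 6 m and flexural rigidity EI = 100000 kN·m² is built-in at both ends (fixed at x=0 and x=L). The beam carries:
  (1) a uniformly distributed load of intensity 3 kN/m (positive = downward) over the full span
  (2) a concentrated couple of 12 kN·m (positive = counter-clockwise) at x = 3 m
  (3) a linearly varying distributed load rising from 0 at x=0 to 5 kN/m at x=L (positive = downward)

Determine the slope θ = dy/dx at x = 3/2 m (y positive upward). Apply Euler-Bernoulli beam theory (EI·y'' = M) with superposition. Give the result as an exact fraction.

θ(3/2) = -2637/25600000 rad

Load 1 — uniform load w=3 kN/m over full span:
  θ_1 = -wx(L-x)(L-2x)/(12EI) = -3·(3/2)·(6-(3/2))·(6-2·(3/2))/(12·100000) = -81/1600000 rad
Load 2 — applied couple M₀=12 kN·m at a=3 m (b=L-a=3):
  θ_2 = (R_Ax²/2 - M_Ax)/EI  [x≤a] with R_A=3, M_A=3 = (3·(3/2)²/2 - 3·(3/2))/100000 = -9/800000 rad
Load 3 — triangular load w₀=5 kN/m (0→w₀ over full span):
  θ_3 = -w₀(2x(L-x)(L-2x)(x+2L)+x²(L-x)²)/(120LEI) = -5·(2·(3/2)·(6-(3/2))·(6-2·(3/2))·((3/2)+2·6)+(3/2)²·(6-(3/2))²)/(120·6·100000) = -1053/25600000 rad
Superposition: θ = Σ θ_i = -2637/25600000 rad ≈ -0.000103 rad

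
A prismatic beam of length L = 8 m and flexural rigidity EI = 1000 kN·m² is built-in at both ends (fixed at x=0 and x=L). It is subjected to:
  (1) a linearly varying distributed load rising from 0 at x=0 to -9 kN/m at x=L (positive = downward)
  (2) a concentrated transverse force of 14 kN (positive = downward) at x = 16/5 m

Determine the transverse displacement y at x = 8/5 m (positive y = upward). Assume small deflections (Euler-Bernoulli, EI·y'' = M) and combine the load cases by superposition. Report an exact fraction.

y(8/5) = 5568/1953125 m

Load 1 — triangular load w₀=-9 kN/m (0→w₀ over full span):
  y_1 = -w₀x²(L-x)²(x+2L)/(120LEI) = -(-9)·(8/5)²·(8-(8/5))²·((8/5)+2·8)/(120·8·1000) = 33792/1953125 m
Load 2 — point force P=14 kN at a=16/5 m (b=L-a=24/5):
  y_2 = -Pb²x²(3aL-(3a+b)x)/(6L³EI)  [x≤a] = -14·(24/5)²·(8/5)²·(3·(16/5)·8-(3·(16/5)+(24/5))·(8/5))/(6·8³·1000) = -28224/1953125 m
Superposition: y = Σ y_i = 5568/1953125 m ≈ 0.002851 m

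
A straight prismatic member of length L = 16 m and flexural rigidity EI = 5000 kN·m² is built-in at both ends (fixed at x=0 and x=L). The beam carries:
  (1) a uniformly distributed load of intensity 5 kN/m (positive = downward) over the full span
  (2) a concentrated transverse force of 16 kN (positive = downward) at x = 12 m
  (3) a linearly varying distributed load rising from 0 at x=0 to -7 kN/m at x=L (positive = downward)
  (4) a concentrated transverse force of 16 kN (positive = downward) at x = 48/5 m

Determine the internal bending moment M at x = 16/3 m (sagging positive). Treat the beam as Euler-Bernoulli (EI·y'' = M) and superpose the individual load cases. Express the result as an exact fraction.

M(16/3) = 238396/10125 kN·m

Load 1 — uniform load w=5 kN/m over full span:
  M_1 = wLx/2 - wL²/12 - wx²/2 = 5·16·(16/3)/2 - 5·16²/12 - 5·(16/3)²/2 = 320/9 kN·m
Load 2 — point force P=16 kN at a=12 m (b=L-a=4):
  M_2 = Pb²(3a+b)x/L³ - Pab²/L²  [x≤a] = 16·4²·(3·12+4)·(16/3)/16³ - 16·12·4²/16² = 4/3 kN·m
Load 3 — triangular load w₀=-7 kN/m (0→w₀ over full span):
  M_3 = 3w₀Lx/20 - w₀L²/30 - w₀x³/(6L) = 3·(-7)·16·(16/3)/20 - (-7)·16²/30 - (-7)·(16/3)³/(6·16) = -7616/405 kN·m
Load 4 — point force P=16 kN at a=48/5 m (b=L-a=32/5):
  M_4 = Pb²(3a+b)x/L³ - Pab²/L²  [x≤a] = 16·(32/5)²·(3·(48/5)+(32/5))·(16/3)/16³ - 16·(48/5)·(32/5)²/16² = 2048/375 kN·m
Superposition: M = Σ M_i = 238396/10125 kN·m ≈ 23.545284 kN·m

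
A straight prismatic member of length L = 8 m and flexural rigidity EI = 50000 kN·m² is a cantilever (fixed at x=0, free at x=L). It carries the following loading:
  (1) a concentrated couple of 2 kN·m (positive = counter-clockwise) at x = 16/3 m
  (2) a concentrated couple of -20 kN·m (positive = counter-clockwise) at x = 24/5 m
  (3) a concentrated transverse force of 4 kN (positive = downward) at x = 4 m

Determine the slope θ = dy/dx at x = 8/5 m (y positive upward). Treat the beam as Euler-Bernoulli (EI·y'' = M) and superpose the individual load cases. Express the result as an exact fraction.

Load 1 — applied couple M₀=2 kN·m at a=16/3 m (b=L-a=8/3):
  θ_1 = M₀x/EI  [x≤a] = 2·(8/5)/50000 = 1/15625 rad
Load 2 — applied couple M₀=-20 kN·m at a=24/5 m (b=L-a=16/5):
  θ_2 = M₀x/EI  [x≤a] = (-20)·(8/5)/50000 = -2/3125 rad
Load 3 — point force P=4 kN at a=4 m (b=L-a=4):
  θ_3 = -Px(2a-x)/(2EI)  [x≤a] = -4·(8/5)·(2·4-(8/5))/(2·50000) = -32/78125 rad
Superposition: θ = Σ θ_i = -77/78125 rad ≈ -0.000986 rad

θ(8/5) = -77/78125 rad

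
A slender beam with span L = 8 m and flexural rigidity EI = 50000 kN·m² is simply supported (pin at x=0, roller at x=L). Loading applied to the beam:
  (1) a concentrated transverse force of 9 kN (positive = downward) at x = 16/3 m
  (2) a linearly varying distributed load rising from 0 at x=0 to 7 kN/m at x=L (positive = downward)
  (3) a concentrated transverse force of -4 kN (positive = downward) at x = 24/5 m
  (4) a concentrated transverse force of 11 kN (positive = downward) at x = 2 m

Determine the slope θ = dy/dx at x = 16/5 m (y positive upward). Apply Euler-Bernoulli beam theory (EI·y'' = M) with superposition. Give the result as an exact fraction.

Load 1 — point force P=9 kN at a=16/3 m (b=L-a=8/3):
  θ_1 = -Pb(L²-b²-3x²)/(6LEI)  [x≤a] = -9·(8/3)·(8²-(8/3)²-3·(16/5)²)/(6·8·50000) = -184/703125 rad
Load 2 — triangular load w₀=7 kN/m (0→w₀ over full span):
  θ_2 = -w₀(7L⁴-30L²x²+15x⁴)/(360LEI) = -7·(7·8⁴-30·8²·(16/5)²+15·(16/5)⁴)/(360·8·50000) = -9044/17578125 rad
Load 3 — point force P=-4 kN at a=24/5 m (b=L-a=16/5):
  θ_3 = -Pb(L²-b²-3x²)/(6LEI)  [x≤a] = -(-4)·(16/5)·(8²-(16/5)²-3·(16/5)²)/(6·8·50000) = 48/390625 rad
Load 4 — point force P=11 kN at a=2 m (b=L-a=6):
  θ_4 = -Pa(2L²-6Lx+3x²+a²)/(6LEI)  [x>a] = -11·2·(2·8²-6·8·(16/5)+3·(16/5)²+2²)/(6·8·50000) = -209/2500000 rad
Superposition: θ = Σ θ_i = -46057/62500000 rad ≈ -0.000737 rad

θ(16/5) = -46057/62500000 rad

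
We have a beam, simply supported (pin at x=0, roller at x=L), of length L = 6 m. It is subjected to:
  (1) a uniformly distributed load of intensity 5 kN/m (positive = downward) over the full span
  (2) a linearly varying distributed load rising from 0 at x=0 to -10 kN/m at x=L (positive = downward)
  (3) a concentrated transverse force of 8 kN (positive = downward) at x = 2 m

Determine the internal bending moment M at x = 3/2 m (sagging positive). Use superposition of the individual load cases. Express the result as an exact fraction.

M(3/2) = 173/16 kN·m

Load 1 — uniform load w=5 kN/m over full span:
  M_1 = wx(L-x)/2 = 5·(3/2)·(6-(3/2))/2 = 135/8 kN·m
Load 2 — triangular load w₀=-10 kN/m (0→w₀ over full span):
  M_2 = w₀Lx/6 - w₀x³/(6L) = (-10)·6·(3/2)/6 - (-10)·(3/2)³/(6·6) = -225/16 kN·m
Load 3 — point force P=8 kN at a=2 m (b=L-a=4):
  M_3 = Pbx/L  [x≤a] = 8·4·(3/2)/6 = 8 kN·m
Superposition: M = Σ M_i = 173/16 kN·m ≈ 10.812500 kN·m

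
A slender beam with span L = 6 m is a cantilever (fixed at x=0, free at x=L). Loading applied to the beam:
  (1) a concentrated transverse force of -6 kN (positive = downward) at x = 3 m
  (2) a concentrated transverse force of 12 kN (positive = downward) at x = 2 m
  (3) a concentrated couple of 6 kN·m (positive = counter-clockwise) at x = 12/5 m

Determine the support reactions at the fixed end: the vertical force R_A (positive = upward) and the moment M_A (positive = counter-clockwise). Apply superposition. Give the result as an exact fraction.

Load 1 — point force P=-6 kN at a=3 m (b=L-a=3):
  R_A = P = (-6) = -6 kN
  M_A = Pa = (-6)·3 = -18 kN·m
Load 2 — point force P=12 kN at a=2 m (b=L-a=4):
  R_A = P = 12 kN
  M_A = Pa = 12·2 = 24 kN·m
Load 3 — applied couple M₀=6 kN·m at a=12/5 m (b=L-a=18/5):
  R_A = 0 kN
  M_A = -M₀ = -6 kN·m
Superposition: R_A = 6 kN, M_A = 0 kN·m

R_A = 6 kN, M_A = 0 kN·m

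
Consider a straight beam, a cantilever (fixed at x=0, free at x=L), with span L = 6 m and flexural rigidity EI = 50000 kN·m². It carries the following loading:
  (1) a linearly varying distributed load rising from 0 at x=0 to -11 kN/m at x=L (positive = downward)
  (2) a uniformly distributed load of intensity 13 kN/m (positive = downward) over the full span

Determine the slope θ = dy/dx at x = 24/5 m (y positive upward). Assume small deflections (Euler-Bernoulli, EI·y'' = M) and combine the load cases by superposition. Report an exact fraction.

Load 1 — triangular load w₀=-11 kN/m (0→w₀ over full span):
  θ_1 = (w₀Lx²/4-w₀L²x/3-w₀x⁴/(24L))/EI = ((-11)·6·(24/5)²/4-(-11)·6²·(24/5)/3-(-11)·(24/5)⁴/(24·6))/50000 = 11484/1953125 rad
Load 2 — uniform load w=13 kN/m over full span:
  θ_2 = -wx(x²-3Lx+3L²)/(6EI) = -13·(24/5)·((24/5)²-3·6·(24/5)+3·6²)/(6·50000) = -3627/390625 rad
Superposition: θ = Σ θ_i = -6651/1953125 rad ≈ -0.003405 rad

θ(24/5) = -6651/1953125 rad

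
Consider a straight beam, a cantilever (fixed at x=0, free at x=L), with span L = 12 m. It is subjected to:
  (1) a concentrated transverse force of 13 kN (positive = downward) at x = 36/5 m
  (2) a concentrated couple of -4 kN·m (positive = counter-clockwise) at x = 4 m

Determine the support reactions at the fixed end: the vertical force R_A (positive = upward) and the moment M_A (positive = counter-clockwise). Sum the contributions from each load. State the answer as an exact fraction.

Load 1 — point force P=13 kN at a=36/5 m (b=L-a=24/5):
  R_A = P = 13 kN
  M_A = Pa = 13·(36/5) = 468/5 kN·m
Load 2 — applied couple M₀=-4 kN·m at a=4 m (b=L-a=8):
  R_A = 0 kN
  M_A = -M₀ = -(-4) = 4 kN·m
Superposition: R_A = 13 kN, M_A = 488/5 kN·m

R_A = 13 kN, M_A = 488/5 kN·m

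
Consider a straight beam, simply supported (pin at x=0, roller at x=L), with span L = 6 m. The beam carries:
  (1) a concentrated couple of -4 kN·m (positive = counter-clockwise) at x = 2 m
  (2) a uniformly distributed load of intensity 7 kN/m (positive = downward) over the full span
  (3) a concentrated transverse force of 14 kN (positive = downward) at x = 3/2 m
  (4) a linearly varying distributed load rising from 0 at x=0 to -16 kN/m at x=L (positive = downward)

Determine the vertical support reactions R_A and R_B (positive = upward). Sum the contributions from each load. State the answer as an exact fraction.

R_A = 89/6 kN, R_B = -41/6 kN

Load 1 — applied couple M₀=-4 kN·m at a=2 m (b=L-a=4):
  R_A = M₀/L = (-4)/6 = -2/3 kN
  R_B = -M₀/L = -(-4)/6 = 2/3 kN
Load 2 — uniform load w=7 kN/m over full span:
  R_A = wL/2 = 7·6/2 = 21 kN
  R_B = wL/2 = 7·6/2 = 21 kN
Load 3 — point force P=14 kN at a=3/2 m (b=L-a=9/2):
  R_A = Pb/L = 14·(9/2)/6 = 21/2 kN
  R_B = Pa/L = 14·(3/2)/6 = 7/2 kN
Load 4 — triangular load w₀=-16 kN/m (0→w₀ over full span):
  R_A = w₀L/6 = (-16)·6/6 = -16 kN
  R_B = w₀L/3 = (-16)·6/3 = -32 kN
Superposition: R_A = 89/6 kN, R_B = -41/6 kN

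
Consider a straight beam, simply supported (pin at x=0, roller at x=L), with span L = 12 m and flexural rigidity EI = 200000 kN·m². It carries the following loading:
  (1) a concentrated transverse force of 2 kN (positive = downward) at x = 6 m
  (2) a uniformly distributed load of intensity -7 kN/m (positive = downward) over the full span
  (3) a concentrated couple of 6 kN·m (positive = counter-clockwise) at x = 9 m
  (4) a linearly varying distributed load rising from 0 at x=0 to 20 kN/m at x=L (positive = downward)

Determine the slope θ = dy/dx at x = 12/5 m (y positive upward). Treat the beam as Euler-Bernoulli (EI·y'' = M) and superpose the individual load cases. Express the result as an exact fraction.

Load 1 — point force P=2 kN at a=6 m (b=L-a=6):
  θ_1 = -Pb(L²-b²-3x²)/(6LEI)  [x≤a] = -2·6·(12²-6²-3·(12/5)²)/(6·12·200000) = -189/2500000 rad
Load 2 — uniform load w=-7 kN/m over full span:
  θ_2 = -w(L³-6Lx²+4x³)/(24EI) = -(-7)·(12³-6·12·(12/5)²+4·(12/5)³)/(24·200000) = 6237/3125000 rad
Load 3 — applied couple M₀=6 kN·m at a=9 m (b=L-a=3):
  θ_3 = (M₀x²/(2L)+C₁)/EI  [x≤a] with C₁=M₀(3b²-L²)/(6L)=-39/4 = (6·(12/5)²/(2·12)+(-39/4))/200000 = -831/20000000 rad
Load 4 — triangular load w₀=20 kN/m (0→w₀ over full span):
  θ_4 = -w₀(7L⁴-30L²x²+15x⁴)/(360LEI) = -20·(7·12⁴-30·12²·(12/5)²+15·(12/5)⁴)/(360·12·200000) = -1092/390625 rad
Superposition: θ = Σ θ_i = -91683/100000000 rad ≈ -0.000917 rad

θ(12/5) = -91683/100000000 rad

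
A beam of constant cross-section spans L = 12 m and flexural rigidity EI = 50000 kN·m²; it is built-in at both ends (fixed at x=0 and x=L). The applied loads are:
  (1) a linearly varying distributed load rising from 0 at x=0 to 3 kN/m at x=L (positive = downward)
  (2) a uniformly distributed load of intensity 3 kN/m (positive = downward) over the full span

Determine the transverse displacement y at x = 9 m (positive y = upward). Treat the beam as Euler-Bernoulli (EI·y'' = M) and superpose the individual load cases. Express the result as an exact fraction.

y(9) = -22599/8000000 m

Load 1 — triangular load w₀=3 kN/m (0→w₀ over full span):
  y_1 = -w₀x²(L-x)²(x+2L)/(120LEI) = -3·9²·(12-9)²·(9+2·12)/(120·12·50000) = -8019/8000000 m
Load 2 — uniform load w=3 kN/m over full span:
  y_2 = -wx²(L-x)²/(24EI) = -3·9²·(12-9)²/(24·50000) = -729/400000 m
Superposition: y = Σ y_i = -22599/8000000 m ≈ -0.002825 m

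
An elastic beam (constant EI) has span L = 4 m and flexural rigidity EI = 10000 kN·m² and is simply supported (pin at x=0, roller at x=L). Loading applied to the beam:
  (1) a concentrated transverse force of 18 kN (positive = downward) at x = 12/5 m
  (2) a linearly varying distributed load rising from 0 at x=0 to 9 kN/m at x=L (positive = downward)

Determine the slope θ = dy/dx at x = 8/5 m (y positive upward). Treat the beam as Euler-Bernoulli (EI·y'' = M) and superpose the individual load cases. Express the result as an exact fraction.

Load 1 — point force P=18 kN at a=12/5 m (b=L-a=8/5):
  θ_1 = -Pb(L²-b²-3x²)/(6LEI)  [x≤a] = -18·(8/5)·(4²-(8/5)²-3·(8/5)²)/(6·4·10000) = -54/78125 rad
Load 2 — triangular load w₀=9 kN/m (0→w₀ over full span):
  θ_2 = -w₀(7L⁴-30L²x²+15x⁴)/(360LEI) = -9·(7·4⁴-30·4²·(8/5)²+15·(8/5)⁴)/(360·4·10000) = -323/781250 rad
Superposition: θ = Σ θ_i = -863/781250 rad ≈ -0.001105 rad

θ(8/5) = -863/781250 rad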